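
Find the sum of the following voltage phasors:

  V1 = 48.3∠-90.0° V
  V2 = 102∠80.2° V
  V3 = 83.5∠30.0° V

Step 1 — Convert each phasor to rectangular form:
  V1 = 48.3·(cos(-90.0°) + j·sin(-90.0°)) = 0 - j48.3 V
  V2 = 102·(cos(80.2°) + j·sin(80.2°)) = 17.36 + j100.5 V
  V3 = 83.5·(cos(30.0°) + j·sin(30.0°)) = 72.31 + j41.75 V
Step 2 — Sum components: V_total = 89.67 + j93.96 V.
Step 3 — Convert to polar: |V_total| = 129.9 V, ∠V_total = 46.3°.

V_total = 129.9∠46.3° V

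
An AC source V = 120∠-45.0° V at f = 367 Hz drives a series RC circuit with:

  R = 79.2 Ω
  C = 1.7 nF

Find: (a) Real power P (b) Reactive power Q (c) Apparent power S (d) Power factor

Step 1 — Angular frequency: ω = 2π·f = 2π·367 = 2306 rad/s.
Step 2 — Component impedances:
  R: Z = R = 79.2 Ω
  C: Z = 1/(jωC) = -j/(ω·C) = 0 - j2.551e+05 Ω
Step 3 — Series combination: Z_total = R + C = 79.2 - j2.551e+05 Ω = 2.551e+05∠-90.0° Ω.
Step 4 — Source phasor: V = 120∠-45.0° V = 84.85 - j84.85 V.
Step 5 — Current: I = V / Z = 0.0003327 + j0.0003325 A = 0.0004704∠45.0° A.
Step 6 — Complex power: S = V·I* = 1.753e-05 - j0.05645 VA.
Step 7 — Real power: P = Re(S) = 1.753e-05 W.
Step 8 — Reactive power: Q = Im(S) = -0.05645 VAR.
Step 9 — Apparent power: |S| = 0.05645 VA.
Step 10 — Power factor: PF = P/|S| = 0.0003105 (leading).

(a) P = 1.753e-05 W  (b) Q = -0.05645 VAR  (c) S = 0.05645 VA  (d) PF = 0.0003105 (leading)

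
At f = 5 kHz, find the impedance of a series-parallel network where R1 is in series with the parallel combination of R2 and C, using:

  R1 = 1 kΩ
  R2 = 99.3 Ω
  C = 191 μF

Step 1 — Angular frequency: ω = 2π·f = 2π·5000 = 3.142e+04 rad/s.
Step 2 — Component impedances:
  R1: Z = R = 1000 Ω
  R2: Z = R = 99.3 Ω
  C: Z = 1/(jωC) = -j/(ω·C) = 0 - j0.1667 Ω
Step 3 — Parallel branch: R2 || C = 1/(1/R2 + 1/C) = 0.0002797 - j0.1667 Ω.
Step 4 — Series with R1: Z_total = R1 + (R2 || C) = 1000 - j0.1667 Ω = 1000∠-0.0° Ω.

Z = 1000 - j0.1667 Ω = 1000∠-0.0° Ω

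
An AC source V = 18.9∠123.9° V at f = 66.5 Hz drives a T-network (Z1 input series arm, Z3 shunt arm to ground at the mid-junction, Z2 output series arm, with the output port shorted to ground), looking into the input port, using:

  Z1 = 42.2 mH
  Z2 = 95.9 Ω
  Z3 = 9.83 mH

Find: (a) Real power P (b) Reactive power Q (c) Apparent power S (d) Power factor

Step 1 — Angular frequency: ω = 2π·f = 2π·66.5 = 417.8 rad/s.
Step 2 — Component impedances:
  Z1: Z = jωL = j·417.8·0.0422 = 0 + j17.63 Ω
  Z2: Z = R = 95.9 Ω
  Z3: Z = jωL = j·417.8·0.00983 = 0 + j4.107 Ω
Step 3 — With the output port shorted to ground, the output series arm Z2 runs from the junction to ground; the shunt arm Z3 also runs from the junction to ground. They appear in parallel: Z3 || Z2 = 0.1756 + j4.1 Ω.
Step 4 — Series with input arm Z1: Z_in = Z1 + (Z3 || Z2) = 0.1756 + j21.73 Ω = 21.73∠89.5° Ω.
Step 5 — Source phasor: V = 18.9∠123.9° V = -10.54 + j15.69 V.
Step 6 — Current: I = V / Z = 0.7179 + j0.4909 A = 0.8696∠34.4° A.
Step 7 — Complex power: S = V·I* = 0.1328 + j16.44 VA.
Step 8 — Real power: P = Re(S) = 0.1328 W.
Step 9 — Reactive power: Q = Im(S) = 16.44 VAR.
Step 10 — Apparent power: |S| = 16.44 VA.
Step 11 — Power factor: PF = P/|S| = 0.008079 (lagging).

(a) P = 0.1328 W  (b) Q = 16.44 VAR  (c) S = 16.44 VA  (d) PF = 0.008079 (lagging)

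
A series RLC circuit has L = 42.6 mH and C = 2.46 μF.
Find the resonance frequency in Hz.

Step 1 — Resonance condition Im(Z)=0 gives ω₀ = 1/√(LC).
Step 2 — ω₀ = 1/√(0.0426·2.46e-06) = 3089 rad/s.
Step 3 — f₀ = ω₀/(2π) = 491.6 Hz.

f₀ = 491.6 Hz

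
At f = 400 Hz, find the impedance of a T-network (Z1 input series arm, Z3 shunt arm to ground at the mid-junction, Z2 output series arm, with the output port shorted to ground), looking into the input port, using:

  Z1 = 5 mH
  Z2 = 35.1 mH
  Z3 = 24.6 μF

Step 1 — Angular frequency: ω = 2π·f = 2π·400 = 2513 rad/s.
Step 2 — Component impedances:
  Z1: Z = jωL = j·2513·0.005 = 0 + j12.57 Ω
  Z2: Z = jωL = j·2513·0.0351 = 0 + j88.22 Ω
  Z3: Z = 1/(jωC) = -j/(ω·C) = 0 - j16.17 Ω
Step 3 — With the output port shorted to ground, the output series arm Z2 runs from the junction to ground; the shunt arm Z3 also runs from the junction to ground. They appear in parallel: Z3 || Z2 = 0 - j19.81 Ω.
Step 4 — Series with input arm Z1: Z_in = Z1 + (Z3 || Z2) = 0 - j7.239 Ω = 7.239∠-90.0° Ω.

Z = 0 - j7.239 Ω = 7.239∠-90.0° Ω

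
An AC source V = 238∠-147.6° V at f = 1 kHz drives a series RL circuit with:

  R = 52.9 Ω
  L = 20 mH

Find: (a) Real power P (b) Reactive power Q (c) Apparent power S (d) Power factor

Step 1 — Angular frequency: ω = 2π·f = 2π·1000 = 6283 rad/s.
Step 2 — Component impedances:
  R: Z = R = 52.9 Ω
  L: Z = jωL = j·6283·0.02 = 0 + j125.7 Ω
Step 3 — Series combination: Z_total = R + L = 52.9 + j125.7 Ω = 136.3∠67.2° Ω.
Step 4 — Source phasor: V = 238∠-147.6° V = -201 - j127.5 V.
Step 5 — Current: I = V / Z = -1.434 + j0.9955 A = 1.746∠145.2° A.
Step 6 — Complex power: S = V·I* = 161.2 + j382.9 VA.
Step 7 — Real power: P = Re(S) = 161.2 W.
Step 8 — Reactive power: Q = Im(S) = 382.9 VAR.
Step 9 — Apparent power: |S| = 415.4 VA.
Step 10 — Power factor: PF = P/|S| = 0.388 (lagging).

(a) P = 161.2 W  (b) Q = 382.9 VAR  (c) S = 415.4 VA  (d) PF = 0.388 (lagging)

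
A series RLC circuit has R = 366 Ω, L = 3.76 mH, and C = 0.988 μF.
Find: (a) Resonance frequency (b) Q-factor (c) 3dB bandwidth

Step 1 — Resonance: ω₀ = 1/√(LC) = 1/√(0.00376·9.88e-07) = 1.641e+04 rad/s.
Step 2 — f₀ = ω₀/(2π) = 2611 Hz.
Step 3 — Series Q: Q = ω₀L/R = 1.641e+04·0.00376/366 = 0.1686.
Step 4 — Bandwidth: Δω = ω₀/Q = 9.734e+04 rad/s; BW = Δω/(2π) = 1.549e+04 Hz.

(a) f₀ = 2611 Hz  (b) Q = 0.1686  (c) BW = 1.549e+04 Hz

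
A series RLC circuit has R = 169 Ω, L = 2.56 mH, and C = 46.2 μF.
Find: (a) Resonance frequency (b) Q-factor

Step 1 — Resonance condition Im(Z)=0 gives ω₀ = 1/√(LC).
Step 2 — ω₀ = 1/√(0.00256·4.62e-05) = 2908 rad/s.
Step 3 — f₀ = ω₀/(2π) = 462.8 Hz.
Step 4 — Series Q: Q = ω₀L/R = 2908·0.00256/169 = 0.04405.

(a) f₀ = 462.8 Hz  (b) Q = 0.04405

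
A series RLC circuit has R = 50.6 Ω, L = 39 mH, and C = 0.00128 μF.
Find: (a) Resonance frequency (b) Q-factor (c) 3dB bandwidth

Step 1 — Resonance condition Im(Z)=0 gives ω₀ = 1/√(LC).
Step 2 — ω₀ = 1/√(0.039·1.28e-09) = 1.415e+05 rad/s.
Step 3 — f₀ = ω₀/(2π) = 2.253e+04 Hz.
Step 4 — Series Q: Q = ω₀L/R = 1.415e+05·0.039/50.6 = 109.1.
Step 5 — 3dB bandwidth: Δω = ω₀/Q = 1297 rad/s; BW = Δω/(2π) = 206.5 Hz.

(a) f₀ = 2.253e+04 Hz  (b) Q = 109.1  (c) BW = 206.5 Hz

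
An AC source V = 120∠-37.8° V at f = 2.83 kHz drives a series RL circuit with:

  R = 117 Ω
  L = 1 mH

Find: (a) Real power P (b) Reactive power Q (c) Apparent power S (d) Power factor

Step 1 — Angular frequency: ω = 2π·f = 2π·2830 = 1.778e+04 rad/s.
Step 2 — Component impedances:
  R: Z = R = 117 Ω
  L: Z = jωL = j·1.778e+04·0.001 = 0 + j17.78 Ω
Step 3 — Series combination: Z_total = R + L = 117 + j17.78 Ω = 118.3∠8.6° Ω.
Step 4 — Source phasor: V = 120∠-37.8° V = 94.82 - j73.55 V.
Step 5 — Current: I = V / Z = 0.6987 - j0.7348 A = 1.014∠-46.4° A.
Step 6 — Complex power: S = V·I* = 120.3 + j18.28 VA.
Step 7 — Real power: P = Re(S) = 120.3 W.
Step 8 — Reactive power: Q = Im(S) = 18.28 VAR.
Step 9 — Apparent power: |S| = 121.7 VA.
Step 10 — Power factor: PF = P/|S| = 0.9886 (lagging).

(a) P = 120.3 W  (b) Q = 18.28 VAR  (c) S = 121.7 VA  (d) PF = 0.9886 (lagging)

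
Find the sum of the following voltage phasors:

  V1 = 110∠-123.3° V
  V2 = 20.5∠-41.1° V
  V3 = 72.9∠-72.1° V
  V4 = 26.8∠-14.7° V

Step 1 — Convert each phasor to rectangular form:
  V1 = 110·(cos(-123.3°) + j·sin(-123.3°)) = -60.39 - j91.94 V
  V2 = 20.5·(cos(-41.1°) + j·sin(-41.1°)) = 15.45 - j13.48 V
  V3 = 72.9·(cos(-72.1°) + j·sin(-72.1°)) = 22.41 - j69.37 V
  V4 = 26.8·(cos(-14.7°) + j·sin(-14.7°)) = 25.92 - j6.801 V
Step 2 — Sum components: V_total = 3.385 - j181.6 V.
Step 3 — Convert to polar: |V_total| = 181.6 V, ∠V_total = -88.9°.

V_total = 181.6∠-88.9° V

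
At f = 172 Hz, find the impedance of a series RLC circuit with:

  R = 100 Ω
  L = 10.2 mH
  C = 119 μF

Step 1 — Angular frequency: ω = 2π·f = 2π·172 = 1081 rad/s.
Step 2 — Component impedances:
  R: Z = R = 100 Ω
  L: Z = jωL = j·1081·0.0102 = 0 + j11.02 Ω
  C: Z = 1/(jωC) = -j/(ω·C) = 0 - j7.776 Ω
Step 3 — Series combination: Z_total = R + L + C = 100 + j3.247 Ω = 100.1∠1.9° Ω.

Z = 100 + j3.247 Ω = 100.1∠1.9° Ω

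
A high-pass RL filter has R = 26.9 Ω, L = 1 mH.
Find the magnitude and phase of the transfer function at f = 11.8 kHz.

Step 1 — Angular frequency: ω = 2π·1.18e+04 = 7.414e+04 rad/s.
Step 2 — Transfer function: H(jω) = jωL/(R + jωL).
Step 3 — Numerator jωL = j·74.14; denominator R + jωL = 26.9 + j74.14.
Step 4 — H = 0.8837 + j0.3206.
Step 5 — Magnitude: |H| = 0.94 (-0.5 dB); phase: φ = 19.9°.

|H| = 0.94 (-0.5 dB), φ = 19.9°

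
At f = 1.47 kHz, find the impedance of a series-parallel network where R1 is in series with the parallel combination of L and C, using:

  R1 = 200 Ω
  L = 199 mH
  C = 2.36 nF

Step 1 — Angular frequency: ω = 2π·f = 2π·1470 = 9236 rad/s.
Step 2 — Component impedances:
  R1: Z = R = 200 Ω
  L: Z = jωL = j·9236·0.199 = 0 + j1838 Ω
  C: Z = 1/(jωC) = -j/(ω·C) = 0 - j4.588e+04 Ω
Step 3 — Parallel branch: L || C = 1/(1/L + 1/C) = 0 + j1915 Ω.
Step 4 — Series with R1: Z_total = R1 + (L || C) = 200 + j1915 Ω = 1925∠84.0° Ω.

Z = 200 + j1915 Ω = 1925∠84.0° Ω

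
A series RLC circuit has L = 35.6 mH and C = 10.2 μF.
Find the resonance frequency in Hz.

Step 1 — Resonance condition Im(Z)=0 gives ω₀ = 1/√(LC).
Step 2 — ω₀ = 1/√(0.0356·1.02e-05) = 1659 rad/s.
Step 3 — f₀ = ω₀/(2π) = 264.1 Hz.

f₀ = 264.1 Hz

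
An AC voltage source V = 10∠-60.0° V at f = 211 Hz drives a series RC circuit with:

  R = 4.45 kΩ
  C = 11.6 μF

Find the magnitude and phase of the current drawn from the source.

Step 1 — Angular frequency: ω = 2π·f = 2π·211 = 1326 rad/s.
Step 2 — Component impedances:
  R: Z = R = 4450 Ω
  C: Z = 1/(jωC) = -j/(ω·C) = 0 - j65.02 Ω
Step 3 — Series combination: Z_total = R + C = 4450 - j65.02 Ω = 4450∠-0.8° Ω.
Step 4 — Source phasor: V = 10∠-60.0° V = 5 - j8.66 V.
Step 5 — Ohm's law: I = V / Z_total = (5 - j8.66) / (4450 - j65.02) = 0.001152 - j0.001929 A.
Step 6 — Convert to polar: |I| = 0.002247 A, ∠I = -59.2°.

I = 0.002247∠-59.2° A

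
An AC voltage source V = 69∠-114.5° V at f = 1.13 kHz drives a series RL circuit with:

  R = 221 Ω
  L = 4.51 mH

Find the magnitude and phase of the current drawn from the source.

Step 1 — Angular frequency: ω = 2π·f = 2π·1130 = 7100 rad/s.
Step 2 — Component impedances:
  R: Z = R = 221 Ω
  L: Z = jωL = j·7100·0.00451 = 0 + j32.02 Ω
Step 3 — Series combination: Z_total = R + L = 221 + j32.02 Ω = 223.3∠8.2° Ω.
Step 4 — Source phasor: V = 69∠-114.5° V = -28.61 - j62.79 V.
Step 5 — Ohm's law: I = V / Z_total = (-28.61 - j62.79) / (221 + j32.02) = -0.1671 - j0.2599 A.
Step 6 — Convert to polar: |I| = 0.309 A, ∠I = -122.7°.

I = 0.309∠-122.7° A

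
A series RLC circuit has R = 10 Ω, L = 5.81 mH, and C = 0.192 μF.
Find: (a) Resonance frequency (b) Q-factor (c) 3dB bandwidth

Step 1 — Resonance condition Im(Z)=0 gives ω₀ = 1/√(LC).
Step 2 — ω₀ = 1/√(0.00581·1.92e-07) = 2.994e+04 rad/s.
Step 3 — f₀ = ω₀/(2π) = 4765 Hz.
Step 4 — Series Q: Q = ω₀L/R = 2.994e+04·0.00581/10 = 17.4.
Step 5 — 3dB bandwidth: Δω = ω₀/Q = 1721 rad/s; BW = Δω/(2π) = 273.9 Hz.

(a) f₀ = 4765 Hz  (b) Q = 17.4  (c) BW = 273.9 Hz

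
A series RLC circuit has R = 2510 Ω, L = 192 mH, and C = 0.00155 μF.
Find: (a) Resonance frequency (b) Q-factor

Step 1 — Resonance condition Im(Z)=0 gives ω₀ = 1/√(LC).
Step 2 — ω₀ = 1/√(0.192·1.55e-09) = 5.797e+04 rad/s.
Step 3 — f₀ = ω₀/(2π) = 9226 Hz.
Step 4 — Series Q: Q = ω₀L/R = 5.797e+04·0.192/2510 = 4.434.

(a) f₀ = 9226 Hz  (b) Q = 4.434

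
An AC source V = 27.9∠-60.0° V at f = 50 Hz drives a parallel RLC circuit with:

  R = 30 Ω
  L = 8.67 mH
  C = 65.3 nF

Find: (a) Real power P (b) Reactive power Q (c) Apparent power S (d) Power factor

Step 1 — Angular frequency: ω = 2π·f = 2π·50 = 314.2 rad/s.
Step 2 — Component impedances:
  R: Z = R = 30 Ω
  L: Z = jωL = j·314.2·0.00867 = 0 + j2.724 Ω
  C: Z = 1/(jωC) = -j/(ω·C) = 0 - j4.875e+04 Ω
Step 3 — Parallel combination: 1/Z_total = 1/R + 1/L + 1/C; Z_total = 0.2453 + j2.702 Ω = 2.713∠84.8° Ω.
Step 4 — Source phasor: V = 27.9∠-60.0° V = 13.95 - j24.16 V.
Step 5 — Current: I = V / Z = -8.405 - j5.927 A = 10.28∠-144.8° A.
Step 6 — Complex power: S = V·I* = 25.95 + j285.8 VA.
Step 7 — Real power: P = Re(S) = 25.95 W.
Step 8 — Reactive power: Q = Im(S) = 285.8 VAR.
Step 9 — Apparent power: |S| = 286.9 VA.
Step 10 — Power factor: PF = P/|S| = 0.09043 (lagging).

(a) P = 25.95 W  (b) Q = 285.8 VAR  (c) S = 286.9 VA  (d) PF = 0.09043 (lagging)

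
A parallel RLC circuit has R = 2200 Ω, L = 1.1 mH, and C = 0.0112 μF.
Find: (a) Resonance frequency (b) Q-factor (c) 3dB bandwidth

Step 1 — Resonance: ω₀ = 1/√(LC) = 1/√(0.0011·1.12e-08) = 2.849e+05 rad/s.
Step 2 — f₀ = ω₀/(2π) = 4.534e+04 Hz.
Step 3 — Parallel Q: Q = R/(ω₀L) = 2200/(2.849e+05·0.0011) = 7.02.
Step 4 — Bandwidth: Δω = ω₀/Q = 4.058e+04 rad/s; BW = Δω/(2π) = 6459 Hz.

(a) f₀ = 4.534e+04 Hz  (b) Q = 7.02  (c) BW = 6459 Hz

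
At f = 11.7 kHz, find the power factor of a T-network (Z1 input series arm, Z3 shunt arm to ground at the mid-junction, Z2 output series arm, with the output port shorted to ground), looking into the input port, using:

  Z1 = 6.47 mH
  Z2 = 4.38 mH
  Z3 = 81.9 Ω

Step 1 — Angular frequency: ω = 2π·f = 2π·1.17e+04 = 7.351e+04 rad/s.
Step 2 — Component impedances:
  Z1: Z = jωL = j·7.351e+04·0.00647 = 0 + j475.6 Ω
  Z2: Z = jωL = j·7.351e+04·0.00438 = 0 + j322 Ω
  Z3: Z = R = 81.9 Ω
Step 3 — With the output port shorted to ground, the output series arm Z2 runs from the junction to ground; the shunt arm Z3 also runs from the junction to ground. They appear in parallel: Z3 || Z2 = 76.92 + j19.57 Ω.
Step 4 — Series with input arm Z1: Z_in = Z1 + (Z3 || Z2) = 76.92 + j495.2 Ω = 501.1∠81.2° Ω.
Step 5 — Power factor: PF = cos(φ) = Re(Z)/|Z| = 76.92/501.1 = 0.1535.
Step 6 — Type: Im(Z) = 495.2 ⇒ lagging (phase φ = 81.2°).

PF = 0.1535 (lagging, φ = 81.2°)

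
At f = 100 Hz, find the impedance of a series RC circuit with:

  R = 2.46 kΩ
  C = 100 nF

Step 1 — Angular frequency: ω = 2π·f = 2π·100 = 628.3 rad/s.
Step 2 — Component impedances:
  R: Z = R = 2460 Ω
  C: Z = 1/(jωC) = -j/(ω·C) = 0 - j1.592e+04 Ω
Step 3 — Series combination: Z_total = R + C = 2460 - j1.592e+04 Ω = 1.61e+04∠-81.2° Ω.

Z = 2460 - j1.592e+04 Ω = 1.61e+04∠-81.2° Ω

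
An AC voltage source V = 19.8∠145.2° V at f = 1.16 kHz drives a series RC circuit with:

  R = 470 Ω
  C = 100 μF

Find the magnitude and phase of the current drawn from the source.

Step 1 — Angular frequency: ω = 2π·f = 2π·1160 = 7288 rad/s.
Step 2 — Component impedances:
  R: Z = R = 470 Ω
  C: Z = 1/(jωC) = -j/(ω·C) = 0 - j1.372 Ω
Step 3 — Series combination: Z_total = R + C = 470 - j1.372 Ω = 470∠-0.2° Ω.
Step 4 — Source phasor: V = 19.8∠145.2° V = -16.26 + j11.3 V.
Step 5 — Ohm's law: I = V / Z_total = (-16.26 + j11.3) / (470 - j1.372) = -0.03466 + j0.02394 A.
Step 6 — Convert to polar: |I| = 0.04213 A, ∠I = 145.4°.

I = 0.04213∠145.4° A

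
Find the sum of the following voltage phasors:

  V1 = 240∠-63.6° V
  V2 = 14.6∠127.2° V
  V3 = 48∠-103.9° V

Step 1 — Convert each phasor to rectangular form:
  V1 = 240·(cos(-63.6°) + j·sin(-63.6°)) = 106.7 - j215 V
  V2 = 14.6·(cos(127.2°) + j·sin(127.2°)) = -8.827 + j11.63 V
  V3 = 48·(cos(-103.9°) + j·sin(-103.9°)) = -11.53 - j46.59 V
Step 2 — Sum components: V_total = 86.35 - j249.9 V.
Step 3 — Convert to polar: |V_total| = 264.4 V, ∠V_total = -70.9°.

V_total = 264.4∠-70.9° V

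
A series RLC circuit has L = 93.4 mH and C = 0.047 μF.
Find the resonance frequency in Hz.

Step 1 — Resonance condition Im(Z)=0 gives ω₀ = 1/√(LC).
Step 2 — ω₀ = 1/√(0.0934·4.7e-08) = 1.509e+04 rad/s.
Step 3 — f₀ = ω₀/(2π) = 2402 Hz.

f₀ = 2402 Hz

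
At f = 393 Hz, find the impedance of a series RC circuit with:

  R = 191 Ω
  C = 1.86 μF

Step 1 — Angular frequency: ω = 2π·f = 2π·393 = 2469 rad/s.
Step 2 — Component impedances:
  R: Z = R = 191 Ω
  C: Z = 1/(jωC) = -j/(ω·C) = 0 - j217.7 Ω
Step 3 — Series combination: Z_total = R + C = 191 - j217.7 Ω = 289.6∠-48.7° Ω.

Z = 191 - j217.7 Ω = 289.6∠-48.7° Ω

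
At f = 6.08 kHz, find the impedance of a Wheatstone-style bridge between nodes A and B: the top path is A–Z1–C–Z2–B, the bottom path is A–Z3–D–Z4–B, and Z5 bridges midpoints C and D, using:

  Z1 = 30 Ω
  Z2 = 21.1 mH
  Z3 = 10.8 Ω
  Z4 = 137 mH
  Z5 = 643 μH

Step 1 — Angular frequency: ω = 2π·f = 2π·6080 = 3.82e+04 rad/s.
Step 2 — Component impedances:
  Z1: Z = R = 30 Ω
  Z2: Z = jωL = j·3.82e+04·0.0211 = 0 + j806.1 Ω
  Z3: Z = R = 10.8 Ω
  Z4: Z = jωL = j·3.82e+04·0.137 = 0 + j5234 Ω
  Z5: Z = jωL = j·3.82e+04·0.000643 = 0 + j24.56 Ω
Step 3 — Bridge requires nodal analysis (the Z5 bridge couples midpoints C and D, so the two paths cannot be reduced to a simple series/parallel combination). Setting node B to ground and injecting 1 A at node A, the 3-node admittance system at A, C, D solves to V_A = Z_AB = 11.85 + j705 Ω = 705.1∠89.0° Ω.

Z = 11.85 + j705 Ω = 705.1∠89.0° Ω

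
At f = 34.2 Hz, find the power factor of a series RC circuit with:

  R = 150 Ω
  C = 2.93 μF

Step 1 — Angular frequency: ω = 2π·f = 2π·34.2 = 214.9 rad/s.
Step 2 — Component impedances:
  R: Z = R = 150 Ω
  C: Z = 1/(jωC) = -j/(ω·C) = 0 - j1588 Ω
Step 3 — Series combination: Z_total = R + C = 150 - j1588 Ω = 1595∠-84.6° Ω.
Step 4 — Power factor: PF = cos(φ) = Re(Z)/|Z| = 150/1595.34 = 0.09402.
Step 5 — Type: Im(Z) = -1588 ⇒ leading (phase φ = -84.6°).

PF = 0.09402 (leading, φ = -84.6°)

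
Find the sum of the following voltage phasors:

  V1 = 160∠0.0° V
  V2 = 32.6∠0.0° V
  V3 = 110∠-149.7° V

Step 1 — Convert each phasor to rectangular form:
  V1 = 160·(cos(0.0°) + j·sin(0.0°)) = 160 V
  V2 = 32.6·(cos(0.0°) + j·sin(0.0°)) = 32.6 V
  V3 = 110·(cos(-149.7°) + j·sin(-149.7°)) = -94.97 - j55.5 V
Step 2 — Sum components: V_total = 97.63 - j55.5 V.
Step 3 — Convert to polar: |V_total| = 112.3 V, ∠V_total = -29.6°.

V_total = 112.3∠-29.6° V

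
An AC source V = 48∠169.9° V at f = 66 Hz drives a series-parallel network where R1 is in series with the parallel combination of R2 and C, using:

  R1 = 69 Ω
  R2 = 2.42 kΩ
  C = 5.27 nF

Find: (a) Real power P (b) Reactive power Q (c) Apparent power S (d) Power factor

Step 1 — Angular frequency: ω = 2π·f = 2π·66 = 414.7 rad/s.
Step 2 — Component impedances:
  R1: Z = R = 69 Ω
  R2: Z = R = 2420 Ω
  C: Z = 1/(jωC) = -j/(ω·C) = 0 - j4.576e+05 Ω
Step 3 — Parallel branch: R2 || C = 1/(1/R2 + 1/C) = 2420 - j12.8 Ω.
Step 4 — Series with R1: Z_total = R1 + (R2 || C) = 2489 - j12.8 Ω = 2489∠-0.3° Ω.
Step 5 — Source phasor: V = 48∠169.9° V = -47.26 + j8.418 V.
Step 6 — Current: I = V / Z = -0.019 + j0.003284 A = 0.01929∠170.2° A.
Step 7 — Complex power: S = V·I* = 0.9257 - j0.00476 VA.
Step 8 — Real power: P = Re(S) = 0.9257 W.
Step 9 — Reactive power: Q = Im(S) = -0.00476 VAR.
Step 10 — Apparent power: |S| = 0.9257 VA.
Step 11 — Power factor: PF = P/|S| = 1 (leading).

(a) P = 0.9257 W  (b) Q = -0.00476 VAR  (c) S = 0.9257 VA  (d) PF = 1 (leading)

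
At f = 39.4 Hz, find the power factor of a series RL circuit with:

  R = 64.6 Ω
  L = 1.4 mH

Step 1 — Angular frequency: ω = 2π·f = 2π·39.4 = 247.6 rad/s.
Step 2 — Component impedances:
  R: Z = R = 64.6 Ω
  L: Z = jωL = j·247.6·0.0014 = 0 + j0.3466 Ω
Step 3 — Series combination: Z_total = R + L = 64.6 + j0.3466 Ω = 64.6∠0.3° Ω.
Step 4 — Power factor: PF = cos(φ) = Re(Z)/|Z| = 64.6/64.6 = 1.
Step 5 — Type: Im(Z) = 0.3466 ⇒ lagging (phase φ = 0.3°).

PF = 1 (lagging, φ = 0.3°)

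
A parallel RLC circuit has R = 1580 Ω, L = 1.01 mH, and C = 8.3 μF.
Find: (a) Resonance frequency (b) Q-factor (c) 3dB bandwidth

Step 1 — Resonance: ω₀ = 1/√(LC) = 1/√(0.00101·8.3e-06) = 1.092e+04 rad/s.
Step 2 — f₀ = ω₀/(2π) = 1738 Hz.
Step 3 — Parallel Q: Q = R/(ω₀L) = 1580/(1.092e+04·0.00101) = 143.2.
Step 4 — Bandwidth: Δω = ω₀/Q = 76.25 rad/s; BW = Δω/(2π) = 12.14 Hz.

(a) f₀ = 1738 Hz  (b) Q = 143.2  (c) BW = 12.14 Hz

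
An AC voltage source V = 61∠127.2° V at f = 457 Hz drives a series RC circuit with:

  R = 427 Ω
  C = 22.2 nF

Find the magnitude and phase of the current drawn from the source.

Step 1 — Angular frequency: ω = 2π·f = 2π·457 = 2871 rad/s.
Step 2 — Component impedances:
  R: Z = R = 427 Ω
  C: Z = 1/(jωC) = -j/(ω·C) = 0 - j1.569e+04 Ω
Step 3 — Series combination: Z_total = R + C = 427 - j1.569e+04 Ω = 1.569e+04∠-88.4° Ω.
Step 4 — Source phasor: V = 61∠127.2° V = -36.88 + j48.59 V.
Step 5 — Ohm's law: I = V / Z_total = (-36.88 + j48.59) / (427 - j1.569e+04) = -0.003159 - j0.002265 A.
Step 6 — Convert to polar: |I| = 0.003887 A, ∠I = -144.4°.

I = 0.003887∠-144.4° A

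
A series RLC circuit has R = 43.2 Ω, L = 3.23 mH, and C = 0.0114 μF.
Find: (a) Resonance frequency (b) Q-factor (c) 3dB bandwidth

Step 1 — Resonance condition Im(Z)=0 gives ω₀ = 1/√(LC).
Step 2 — ω₀ = 1/√(0.00323·1.14e-08) = 1.648e+05 rad/s.
Step 3 — f₀ = ω₀/(2π) = 2.623e+04 Hz.
Step 4 — Series Q: Q = ω₀L/R = 1.648e+05·0.00323/43.2 = 12.32.
Step 5 — 3dB bandwidth: Δω = ω₀/Q = 1.337e+04 rad/s; BW = Δω/(2π) = 2129 Hz.

(a) f₀ = 2.623e+04 Hz  (b) Q = 12.32  (c) BW = 2129 Hz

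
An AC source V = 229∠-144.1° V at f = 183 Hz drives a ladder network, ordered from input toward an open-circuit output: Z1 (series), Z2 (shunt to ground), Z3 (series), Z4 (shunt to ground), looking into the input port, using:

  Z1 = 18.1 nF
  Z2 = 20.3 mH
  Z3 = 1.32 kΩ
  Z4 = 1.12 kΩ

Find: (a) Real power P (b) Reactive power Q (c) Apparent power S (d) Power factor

Step 1 — Angular frequency: ω = 2π·f = 2π·183 = 1150 rad/s.
Step 2 — Component impedances:
  Z1: Z = 1/(jωC) = -j/(ω·C) = 0 - j4.805e+04 Ω
  Z2: Z = jωL = j·1150·0.0203 = 0 + j23.34 Ω
  Z3: Z = R = 1320 Ω
  Z4: Z = R = 1120 Ω
Step 3 — Ladder network (open output): work backward from the far end, alternating series and parallel combinations. Z_in = 0.2233 - j4.803e+04 Ω = 4.803e+04∠-90.0° Ω.
Step 4 — Source phasor: V = 229∠-144.1° V = -185.5 - j134.3 V.
Step 5 — Current: I = V / Z = 0.002796 - j0.003862 A = 0.004768∠-54.1° A.
Step 6 — Complex power: S = V·I* = 5.076e-06 - j1.092 VA.
Step 7 — Real power: P = Re(S) = 5.076e-06 W.
Step 8 — Reactive power: Q = Im(S) = -1.092 VAR.
Step 9 — Apparent power: |S| = 1.092 VA.
Step 10 — Power factor: PF = P/|S| = 4.649e-06 (leading).

(a) P = 5.076e-06 W  (b) Q = -1.092 VAR  (c) S = 1.092 VA  (d) PF = 4.649e-06 (leading)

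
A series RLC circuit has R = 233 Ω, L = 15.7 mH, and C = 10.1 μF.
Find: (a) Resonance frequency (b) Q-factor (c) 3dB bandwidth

Step 1 — Resonance: ω₀ = 1/√(LC) = 1/√(0.0157·1.01e-05) = 2511 rad/s.
Step 2 — f₀ = ω₀/(2π) = 399.7 Hz.
Step 3 — Series Q: Q = ω₀L/R = 2511·0.0157/233 = 0.1692.
Step 4 — Bandwidth: Δω = ω₀/Q = 1.484e+04 rad/s; BW = Δω/(2π) = 2362 Hz.

(a) f₀ = 399.7 Hz  (b) Q = 0.1692  (c) BW = 2362 Hz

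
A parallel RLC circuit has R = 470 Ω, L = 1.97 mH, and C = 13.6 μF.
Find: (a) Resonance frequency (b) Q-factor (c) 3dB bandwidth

Step 1 — Resonance: ω₀ = 1/√(LC) = 1/√(0.00197·1.36e-05) = 6109 rad/s.
Step 2 — f₀ = ω₀/(2π) = 972.3 Hz.
Step 3 — Parallel Q: Q = R/(ω₀L) = 470/(6109·0.00197) = 39.05.
Step 4 — Bandwidth: Δω = ω₀/Q = 156.4 rad/s; BW = Δω/(2π) = 24.9 Hz.

(a) f₀ = 972.3 Hz  (b) Q = 39.05  (c) BW = 24.9 Hz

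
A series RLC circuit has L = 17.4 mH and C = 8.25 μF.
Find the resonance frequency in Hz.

Step 1 — Resonance condition Im(Z)=0 gives ω₀ = 1/√(LC).
Step 2 — ω₀ = 1/√(0.0174·8.25e-06) = 2639 rad/s.
Step 3 — f₀ = ω₀/(2π) = 420.1 Hz.

f₀ = 420.1 Hz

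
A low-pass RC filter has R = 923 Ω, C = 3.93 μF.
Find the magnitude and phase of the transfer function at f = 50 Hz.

Step 1 — Angular frequency: ω = 2π·50 = 314.2 rad/s.
Step 2 — Transfer function: H(jω) = 1/(1 + jωRC).
Step 3 — Denominator: 1 + jωRC = 1 + j·314.2·923·3.93e-06 = 1 + j1.14.
Step 4 — H = 0.435 - j0.4958.
Step 5 — Magnitude: |H| = 0.6596 (-3.6 dB); phase: φ = -48.7°.

|H| = 0.6596 (-3.6 dB), φ = -48.7°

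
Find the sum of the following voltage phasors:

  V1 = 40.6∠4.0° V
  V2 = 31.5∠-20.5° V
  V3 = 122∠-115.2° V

Step 1 — Convert each phasor to rectangular form:
  V1 = 40.6·(cos(4.0°) + j·sin(4.0°)) = 40.5 + j2.832 V
  V2 = 31.5·(cos(-20.5°) + j·sin(-20.5°)) = 29.51 - j11.03 V
  V3 = 122·(cos(-115.2°) + j·sin(-115.2°)) = -51.95 - j110.4 V
Step 2 — Sum components: V_total = 18.06 - j118.6 V.
Step 3 — Convert to polar: |V_total| = 120 V, ∠V_total = -81.3°.

V_total = 120∠-81.3° V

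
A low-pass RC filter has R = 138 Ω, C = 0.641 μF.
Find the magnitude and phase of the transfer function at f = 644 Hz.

Step 1 — Angular frequency: ω = 2π·644 = 4046 rad/s.
Step 2 — Transfer function: H(jω) = 1/(1 + jωRC).
Step 3 — Denominator: 1 + jωRC = 1 + j·4046·138·6.41e-07 = 1 + j0.3579.
Step 4 — H = 0.8864 - j0.3173.
Step 5 — Magnitude: |H| = 0.9415 (-0.5 dB); phase: φ = -19.7°.

|H| = 0.9415 (-0.5 dB), φ = -19.7°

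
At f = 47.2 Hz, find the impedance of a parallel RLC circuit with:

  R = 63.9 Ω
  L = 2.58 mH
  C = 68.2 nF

Step 1 — Angular frequency: ω = 2π·f = 2π·47.2 = 296.6 rad/s.
Step 2 — Component impedances:
  R: Z = R = 63.9 Ω
  L: Z = jωL = j·296.6·0.00258 = 0 + j0.7651 Ω
  C: Z = 1/(jωC) = -j/(ω·C) = 0 - j4.944e+04 Ω
Step 3 — Parallel combination: 1/Z_total = 1/R + 1/L + 1/C; Z_total = 0.009161 + j0.765 Ω = 0.7651∠89.3° Ω.

Z = 0.009161 + j0.765 Ω = 0.7651∠89.3° Ω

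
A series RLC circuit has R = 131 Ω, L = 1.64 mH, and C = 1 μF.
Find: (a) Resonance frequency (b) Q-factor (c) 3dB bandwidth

Step 1 — Resonance: ω₀ = 1/√(LC) = 1/√(0.00164·1e-06) = 2.469e+04 rad/s.
Step 2 — f₀ = ω₀/(2π) = 3930 Hz.
Step 3 — Series Q: Q = ω₀L/R = 2.469e+04·0.00164/131 = 0.3091.
Step 4 — Bandwidth: Δω = ω₀/Q = 7.988e+04 rad/s; BW = Δω/(2π) = 1.271e+04 Hz.

(a) f₀ = 3930 Hz  (b) Q = 0.3091  (c) BW = 1.271e+04 Hz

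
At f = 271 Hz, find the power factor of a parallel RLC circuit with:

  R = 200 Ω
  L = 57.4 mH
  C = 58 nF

Step 1 — Angular frequency: ω = 2π·f = 2π·271 = 1703 rad/s.
Step 2 — Component impedances:
  R: Z = R = 200 Ω
  L: Z = jωL = j·1703·0.0574 = 0 + j97.74 Ω
  C: Z = 1/(jωC) = -j/(ω·C) = 0 - j1.013e+04 Ω
Step 3 — Parallel combination: 1/Z_total = 1/R + 1/L + 1/C; Z_total = 39.16 + j79.37 Ω = 88.5∠63.7° Ω.
Step 4 — Power factor: PF = cos(φ) = Re(Z)/|Z| = 39.16/88.5 = 0.4425.
Step 5 — Type: Im(Z) = 79.37 ⇒ lagging (phase φ = 63.7°).

PF = 0.4425 (lagging, φ = 63.7°)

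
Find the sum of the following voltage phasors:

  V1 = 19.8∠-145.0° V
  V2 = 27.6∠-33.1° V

Step 1 — Convert each phasor to rectangular form:
  V1 = 19.8·(cos(-145.0°) + j·sin(-145.0°)) = -16.22 - j11.36 V
  V2 = 27.6·(cos(-33.1°) + j·sin(-33.1°)) = 23.12 - j15.07 V
Step 2 — Sum components: V_total = 6.902 - j26.43 V.
Step 3 — Convert to polar: |V_total| = 27.32 V, ∠V_total = -75.4°.

V_total = 27.32∠-75.4° V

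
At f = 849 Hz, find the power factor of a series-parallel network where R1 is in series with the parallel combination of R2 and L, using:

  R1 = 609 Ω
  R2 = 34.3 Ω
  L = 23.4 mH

Step 1 — Angular frequency: ω = 2π·f = 2π·849 = 5334 rad/s.
Step 2 — Component impedances:
  R1: Z = R = 609 Ω
  R2: Z = R = 34.3 Ω
  L: Z = jωL = j·5334·0.0234 = 0 + j124.8 Ω
Step 3 — Parallel branch: R2 || L = 1/(1/R2 + 1/L) = 31.89 + j8.763 Ω.
Step 4 — Series with R1: Z_total = R1 + (R2 || L) = 640.9 + j8.763 Ω = 641∠0.8° Ω.
Step 5 — Power factor: PF = cos(φ) = Re(Z)/|Z| = 640.89/640.95 = 0.9999.
Step 6 — Type: Im(Z) = 8.763 ⇒ lagging (phase φ = 0.8°).

PF = 0.9999 (lagging, φ = 0.8°)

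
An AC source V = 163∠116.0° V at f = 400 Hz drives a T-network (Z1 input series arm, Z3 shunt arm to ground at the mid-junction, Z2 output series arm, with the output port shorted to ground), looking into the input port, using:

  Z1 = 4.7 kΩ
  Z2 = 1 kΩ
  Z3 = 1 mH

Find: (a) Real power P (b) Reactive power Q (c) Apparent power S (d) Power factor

Step 1 — Angular frequency: ω = 2π·f = 2π·400 = 2513 rad/s.
Step 2 — Component impedances:
  Z1: Z = R = 4700 Ω
  Z2: Z = R = 1000 Ω
  Z3: Z = jωL = j·2513·0.001 = 0 + j2.513 Ω
Step 3 — With the output port shorted to ground, the output series arm Z2 runs from the junction to ground; the shunt arm Z3 also runs from the junction to ground. They appear in parallel: Z3 || Z2 = 0.006317 + j2.513 Ω.
Step 4 — Series with input arm Z1: Z_in = Z1 + (Z3 || Z2) = 4700 + j2.513 Ω = 4700∠0.0° Ω.
Step 5 — Source phasor: V = 163∠116.0° V = -71.45 + j146.5 V.
Step 6 — Current: I = V / Z = -0.01519 + j0.03118 A = 0.03468∠116.0° A.
Step 7 — Complex power: S = V·I* = 5.653 + j0.003023 VA.
Step 8 — Real power: P = Re(S) = 5.653 W.
Step 9 — Reactive power: Q = Im(S) = 0.003023 VAR.
Step 10 — Apparent power: |S| = 5.653 VA.
Step 11 — Power factor: PF = P/|S| = 1 (lagging).

(a) P = 5.653 W  (b) Q = 0.003023 VAR  (c) S = 5.653 VA  (d) PF = 1 (lagging)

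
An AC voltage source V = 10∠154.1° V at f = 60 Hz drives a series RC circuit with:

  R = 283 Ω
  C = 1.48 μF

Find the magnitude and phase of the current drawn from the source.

Step 1 — Angular frequency: ω = 2π·f = 2π·60 = 377 rad/s.
Step 2 — Component impedances:
  R: Z = R = 283 Ω
  C: Z = 1/(jωC) = -j/(ω·C) = 0 - j1792 Ω
Step 3 — Series combination: Z_total = R + C = 283 - j1792 Ω = 1814∠-81.0° Ω.
Step 4 — Source phasor: V = 10∠154.1° V = -8.996 + j4.368 V.
Step 5 — Ohm's law: I = V / Z_total = (-8.996 + j4.368) / (283 - j1792) = -0.003151 - j0.004522 A.
Step 6 — Convert to polar: |I| = 0.005511 A, ∠I = -124.9°.

I = 0.005511∠-124.9° A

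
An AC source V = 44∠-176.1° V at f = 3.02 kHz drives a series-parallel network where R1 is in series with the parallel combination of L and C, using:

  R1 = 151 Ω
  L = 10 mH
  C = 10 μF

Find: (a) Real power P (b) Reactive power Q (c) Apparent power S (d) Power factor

Step 1 — Angular frequency: ω = 2π·f = 2π·3020 = 1.898e+04 rad/s.
Step 2 — Component impedances:
  R1: Z = R = 151 Ω
  L: Z = jωL = j·1.898e+04·0.01 = 0 + j189.8 Ω
  C: Z = 1/(jωC) = -j/(ω·C) = 0 - j5.27 Ω
Step 3 — Parallel branch: L || C = 1/(1/L + 1/C) = 0 - j5.421 Ω.
Step 4 — Series with R1: Z_total = R1 + (L || C) = 151 - j5.421 Ω = 151.1∠-2.1° Ω.
Step 5 — Source phasor: V = 44∠-176.1° V = -43.9 - j2.993 V.
Step 6 — Current: I = V / Z = -0.2896 - j0.03022 A = 0.2912∠-174.0° A.
Step 7 — Complex power: S = V·I* = 12.8 - j0.4597 VA.
Step 8 — Real power: P = Re(S) = 12.8 W.
Step 9 — Reactive power: Q = Im(S) = -0.4597 VAR.
Step 10 — Apparent power: |S| = 12.81 VA.
Step 11 — Power factor: PF = P/|S| = 0.9994 (leading).

(a) P = 12.8 W  (b) Q = -0.4597 VAR  (c) S = 12.81 VA  (d) PF = 0.9994 (leading)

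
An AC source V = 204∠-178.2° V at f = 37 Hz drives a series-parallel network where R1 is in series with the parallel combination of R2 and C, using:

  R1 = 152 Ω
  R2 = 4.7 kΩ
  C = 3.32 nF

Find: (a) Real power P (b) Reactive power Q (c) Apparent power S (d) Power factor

Step 1 — Angular frequency: ω = 2π·f = 2π·37 = 232.5 rad/s.
Step 2 — Component impedances:
  R1: Z = R = 152 Ω
  R2: Z = R = 4700 Ω
  C: Z = 1/(jωC) = -j/(ω·C) = 0 - j1.296e+06 Ω
Step 3 — Parallel branch: R2 || C = 1/(1/R2 + 1/C) = 4700 - j17.05 Ω.
Step 4 — Series with R1: Z_total = R1 + (R2 || C) = 4852 - j17.05 Ω = 4852∠-0.2° Ω.
Step 5 — Source phasor: V = 204∠-178.2° V = -203.9 - j6.408 V.
Step 6 — Current: I = V / Z = -0.04202 - j0.001468 A = 0.04204∠-178.0° A.
Step 7 — Complex power: S = V·I* = 8.577 - j0.03014 VA.
Step 8 — Real power: P = Re(S) = 8.577 W.
Step 9 — Reactive power: Q = Im(S) = -0.03014 VAR.
Step 10 — Apparent power: |S| = 8.577 VA.
Step 11 — Power factor: PF = P/|S| = 1 (leading).

(a) P = 8.577 W  (b) Q = -0.03014 VAR  (c) S = 8.577 VA  (d) PF = 1 (leading)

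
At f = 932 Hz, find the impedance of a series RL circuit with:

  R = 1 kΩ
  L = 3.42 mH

Step 1 — Angular frequency: ω = 2π·f = 2π·932 = 5856 rad/s.
Step 2 — Component impedances:
  R: Z = R = 1000 Ω
  L: Z = jωL = j·5856·0.00342 = 0 + j20.03 Ω
Step 3 — Series combination: Z_total = R + L = 1000 + j20.03 Ω = 1000∠1.1° Ω.

Z = 1000 + j20.03 Ω = 1000∠1.1° Ω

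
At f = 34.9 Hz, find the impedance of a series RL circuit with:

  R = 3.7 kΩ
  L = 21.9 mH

Step 1 — Angular frequency: ω = 2π·f = 2π·34.9 = 219.3 rad/s.
Step 2 — Component impedances:
  R: Z = R = 3700 Ω
  L: Z = jωL = j·219.3·0.0219 = 0 + j4.802 Ω
Step 3 — Series combination: Z_total = R + L = 3700 + j4.802 Ω = 3700∠0.1° Ω.

Z = 3700 + j4.802 Ω = 3700∠0.1° Ω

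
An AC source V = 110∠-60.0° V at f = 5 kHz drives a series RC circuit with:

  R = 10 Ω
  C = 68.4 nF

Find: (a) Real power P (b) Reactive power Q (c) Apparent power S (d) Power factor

Step 1 — Angular frequency: ω = 2π·f = 2π·5000 = 3.142e+04 rad/s.
Step 2 — Component impedances:
  R: Z = R = 10 Ω
  C: Z = 1/(jωC) = -j/(ω·C) = 0 - j465.4 Ω
Step 3 — Series combination: Z_total = R + C = 10 - j465.4 Ω = 465.5∠-88.8° Ω.
Step 4 — Source phasor: V = 110∠-60.0° V = 55 - j95.26 V.
Step 5 — Current: I = V / Z = 0.2071 + j0.1137 A = 0.2363∠28.8° A.
Step 6 — Complex power: S = V·I* = 0.5585 - j25.99 VA.
Step 7 — Real power: P = Re(S) = 0.5585 W.
Step 8 — Reactive power: Q = Im(S) = -25.99 VAR.
Step 9 — Apparent power: |S| = 26 VA.
Step 10 — Power factor: PF = P/|S| = 0.02148 (leading).

(a) P = 0.5585 W  (b) Q = -25.99 VAR  (c) S = 26 VA  (d) PF = 0.02148 (leading)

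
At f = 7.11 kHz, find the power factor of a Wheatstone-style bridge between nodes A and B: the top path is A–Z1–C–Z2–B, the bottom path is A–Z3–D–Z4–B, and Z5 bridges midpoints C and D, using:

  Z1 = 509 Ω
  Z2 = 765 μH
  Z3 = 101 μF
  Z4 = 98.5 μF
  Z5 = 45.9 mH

Step 1 — Angular frequency: ω = 2π·f = 2π·7110 = 4.467e+04 rad/s.
Step 2 — Component impedances:
  Z1: Z = R = 509 Ω
  Z2: Z = jωL = j·4.467e+04·0.000765 = 0 + j34.18 Ω
  Z3: Z = 1/(jωC) = -j/(ω·C) = 0 - j0.2216 Ω
  Z4: Z = 1/(jωC) = -j/(ω·C) = 0 - j0.2273 Ω
  Z5: Z = jωL = j·4.467e+04·0.0459 = 0 + j2051 Ω
Step 3 — Bridge requires nodal analysis (the Z5 bridge couples midpoints C and D, so the two paths cannot be reduced to a simple series/parallel combination). Setting node B to ground and injecting 1 A at node A, the 3-node admittance system at A, C, D solves to V_A = Z_AB = 0.0003877 - j0.4489 Ω = 0.4489∠-90.0° Ω.
Step 4 — Power factor: PF = cos(φ) = Re(Z)/|Z| = 0.00038772/0.44894 = 0.0008636.
Step 5 — Type: Im(Z) = -0.4489 ⇒ leading (phase φ = -90.0°).

PF = 0.0008636 (leading, φ = -90.0°)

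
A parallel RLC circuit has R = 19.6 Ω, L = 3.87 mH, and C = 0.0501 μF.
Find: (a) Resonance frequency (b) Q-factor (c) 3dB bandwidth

Step 1 — Resonance: ω₀ = 1/√(LC) = 1/√(0.00387·5.01e-08) = 7.182e+04 rad/s.
Step 2 — f₀ = ω₀/(2π) = 1.143e+04 Hz.
Step 3 — Parallel Q: Q = R/(ω₀L) = 19.6/(7.182e+04·0.00387) = 0.07052.
Step 4 — Bandwidth: Δω = ω₀/Q = 1.018e+06 rad/s; BW = Δω/(2π) = 1.621e+05 Hz.

(a) f₀ = 1.143e+04 Hz  (b) Q = 0.07052  (c) BW = 1.621e+05 Hz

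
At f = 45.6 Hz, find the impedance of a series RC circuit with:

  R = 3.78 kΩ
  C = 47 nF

Step 1 — Angular frequency: ω = 2π·f = 2π·45.6 = 286.5 rad/s.
Step 2 — Component impedances:
  R: Z = R = 3780 Ω
  C: Z = 1/(jωC) = -j/(ω·C) = 0 - j7.426e+04 Ω
Step 3 — Series combination: Z_total = R + C = 3780 - j7.426e+04 Ω = 7.436e+04∠-87.1° Ω.

Z = 3780 - j7.426e+04 Ω = 7.436e+04∠-87.1° Ω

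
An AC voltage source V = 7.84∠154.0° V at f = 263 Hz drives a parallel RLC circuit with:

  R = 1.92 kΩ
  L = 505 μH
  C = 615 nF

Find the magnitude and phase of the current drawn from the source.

Step 1 — Angular frequency: ω = 2π·f = 2π·263 = 1652 rad/s.
Step 2 — Component impedances:
  R: Z = R = 1920 Ω
  L: Z = jωL = j·1652·0.000505 = 0 + j0.8345 Ω
  C: Z = 1/(jωC) = -j/(ω·C) = 0 - j984 Ω
Step 3 — Parallel combination: 1/Z_total = 1/R + 1/L + 1/C; Z_total = 0.0003633 + j0.8352 Ω = 0.8352∠90.0° Ω.
Step 4 — Source phasor: V = 7.84∠154.0° V = -7.047 + j3.437 V.
Step 5 — Ohm's law: I = V / Z_total = (-7.047 + j3.437) / (0.0003633 + j0.8352) = 4.111 + j8.439 A.
Step 6 — Convert to polar: |I| = 9.387 A, ∠I = 64.0°.

I = 9.387∠64.0° A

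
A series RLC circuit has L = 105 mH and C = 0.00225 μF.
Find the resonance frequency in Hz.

Step 1 — Resonance condition Im(Z)=0 gives ω₀ = 1/√(LC).
Step 2 — ω₀ = 1/√(0.105·2.25e-09) = 6.506e+04 rad/s.
Step 3 — f₀ = ω₀/(2π) = 1.035e+04 Hz.

f₀ = 1.035e+04 Hz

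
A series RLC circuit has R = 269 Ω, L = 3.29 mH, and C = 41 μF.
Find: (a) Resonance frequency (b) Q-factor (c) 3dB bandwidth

Step 1 — Resonance: ω₀ = 1/√(LC) = 1/√(0.00329·4.1e-05) = 2723 rad/s.
Step 2 — f₀ = ω₀/(2π) = 433.3 Hz.
Step 3 — Series Q: Q = ω₀L/R = 2723·0.00329/269 = 0.0333.
Step 4 — Bandwidth: Δω = ω₀/Q = 8.176e+04 rad/s; BW = Δω/(2π) = 1.301e+04 Hz.

(a) f₀ = 433.3 Hz  (b) Q = 0.0333  (c) BW = 1.301e+04 Hz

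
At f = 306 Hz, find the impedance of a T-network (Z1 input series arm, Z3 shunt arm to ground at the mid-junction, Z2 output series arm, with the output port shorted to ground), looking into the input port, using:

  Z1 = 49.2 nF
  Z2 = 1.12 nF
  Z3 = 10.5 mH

Step 1 — Angular frequency: ω = 2π·f = 2π·306 = 1923 rad/s.
Step 2 — Component impedances:
  Z1: Z = 1/(jωC) = -j/(ω·C) = 0 - j1.057e+04 Ω
  Z2: Z = 1/(jωC) = -j/(ω·C) = 0 - j4.644e+05 Ω
  Z3: Z = jωL = j·1923·0.0105 = 0 + j20.19 Ω
Step 3 — With the output port shorted to ground, the output series arm Z2 runs from the junction to ground; the shunt arm Z3 also runs from the junction to ground. They appear in parallel: Z3 || Z2 = 0 + j20.19 Ω.
Step 4 — Series with input arm Z1: Z_in = Z1 + (Z3 || Z2) = 0 - j1.055e+04 Ω = 1.055e+04∠-90.0° Ω.

Z = 0 - j1.055e+04 Ω = 1.055e+04∠-90.0° Ω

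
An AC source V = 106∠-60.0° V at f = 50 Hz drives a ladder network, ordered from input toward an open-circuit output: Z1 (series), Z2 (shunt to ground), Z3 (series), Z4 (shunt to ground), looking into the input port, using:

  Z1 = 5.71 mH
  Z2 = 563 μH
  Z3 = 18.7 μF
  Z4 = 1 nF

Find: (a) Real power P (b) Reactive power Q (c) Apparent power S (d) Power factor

Step 1 — Angular frequency: ω = 2π·f = 2π·50 = 314.2 rad/s.
Step 2 — Component impedances:
  Z1: Z = jωL = j·314.2·0.00571 = 0 + j1.794 Ω
  Z2: Z = jωL = j·314.2·0.000563 = 0 + j0.1769 Ω
  Z3: Z = 1/(jωC) = -j/(ω·C) = 0 - j170.2 Ω
  Z4: Z = 1/(jωC) = -j/(ω·C) = 0 - j3.183e+06 Ω
Step 3 — Ladder network (open output): work backward from the far end, alternating series and parallel combinations. Z_in = 0 + j1.971 Ω = 1.971∠90.0° Ω.
Step 4 — Source phasor: V = 106∠-60.0° V = 53 - j91.8 V.
Step 5 — Current: I = V / Z = -46.58 - j26.89 A = 53.79∠-150.0° A.
Step 6 — Complex power: S = V·I* = 0 + j5701 VA.
Step 7 — Real power: P = Re(S) = 0 W.
Step 8 — Reactive power: Q = Im(S) = 5701 VAR.
Step 9 — Apparent power: |S| = 5701 VA.
Step 10 — Power factor: PF = P/|S| = 0 (lagging).

(a) P = 0 W  (b) Q = 5701 VAR  (c) S = 5701 VA  (d) PF = 0 (lagging)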